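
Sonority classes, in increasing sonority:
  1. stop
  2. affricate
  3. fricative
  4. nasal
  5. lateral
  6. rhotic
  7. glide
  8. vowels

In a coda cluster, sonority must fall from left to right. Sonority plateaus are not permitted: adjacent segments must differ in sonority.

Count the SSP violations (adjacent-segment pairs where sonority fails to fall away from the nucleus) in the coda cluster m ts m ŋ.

/m/ — nasal, sonority 4.
/ts/ — affricate, sonority 2.
/m/ — nasal, sonority 4.
/ŋ/ — nasal, sonority 4.
/m/→/ts/: 4→2 (falls) — ok.
/ts/→/m/: 2→4 (does not fall) — violation.
/m/→/ŋ/: 4→4 (plateau) — violation.

2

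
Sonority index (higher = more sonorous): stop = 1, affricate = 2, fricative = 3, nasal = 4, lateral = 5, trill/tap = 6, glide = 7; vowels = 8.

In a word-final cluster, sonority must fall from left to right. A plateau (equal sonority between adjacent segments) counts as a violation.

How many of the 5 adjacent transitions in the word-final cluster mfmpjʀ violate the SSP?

/m/ — nasal, sonority 4.
/f/ — fricative, sonority 3.
/m/ — nasal, sonority 4.
/p/ — stop, sonority 1.
/j/ — glide, sonority 7.
/ʀ/ — trill/tap, sonority 6.
/m/→/f/: 4→3 (falls) — ok.
/f/→/m/: 3→4 (does not fall) — violation.
/m/→/p/: 4→1 (falls) — ok.
/p/→/j/: 1→7 (does not fall) — violation.
/j/→/ʀ/: 7→6 (falls) — ok.

2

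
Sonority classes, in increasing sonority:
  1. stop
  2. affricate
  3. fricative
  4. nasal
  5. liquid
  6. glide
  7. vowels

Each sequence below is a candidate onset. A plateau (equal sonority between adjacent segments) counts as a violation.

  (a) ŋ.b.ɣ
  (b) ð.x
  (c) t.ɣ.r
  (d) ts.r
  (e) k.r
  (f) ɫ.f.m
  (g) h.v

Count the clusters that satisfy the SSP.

(a) ŋ.b.ɣ: profile 4-1-3 — violates.
(b) ð.x: profile 3-3 — violates.
(c) t.ɣ.r: profile 1-3-5 — obeys.
(d) ts.r: profile 2-5 — obeys.
(e) k.r: profile 1-5 — obeys.
(f) ɫ.f.m: profile 5-3-4 — violates.
(g) h.v: profile 3-3 — violates.

3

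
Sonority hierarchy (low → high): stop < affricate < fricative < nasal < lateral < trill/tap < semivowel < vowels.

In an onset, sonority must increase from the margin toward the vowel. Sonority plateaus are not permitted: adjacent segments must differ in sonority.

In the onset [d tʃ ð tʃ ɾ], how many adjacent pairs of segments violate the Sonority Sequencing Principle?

1

/d/ is a stop (sonority 1).
/tʃ/ is an affricate (sonority 2).
/ð/ is a fricative (sonority 3).
/tʃ/ is an affricate (sonority 2).
/ɾ/ is a trill/tap (sonority 6).
/d/→/tʃ/: 1→2 (rises) — ok.
/tʃ/→/ð/: 2→3 (rises) — ok.
/ð/→/tʃ/: 3→2 (does not rise) — violation.
/tʃ/→/ɾ/: 2→6 (rises) — ok.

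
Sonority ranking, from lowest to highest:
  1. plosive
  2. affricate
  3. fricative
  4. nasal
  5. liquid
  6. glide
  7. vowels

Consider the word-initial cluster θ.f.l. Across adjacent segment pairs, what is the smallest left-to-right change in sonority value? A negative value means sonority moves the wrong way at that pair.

/θ/: fricative = 3.
/f/: fricative = 3.
/l/: liquid = 5.
/θ/→/f/: change +0.
/f/→/l/: change +2.
Minimum = 0.

0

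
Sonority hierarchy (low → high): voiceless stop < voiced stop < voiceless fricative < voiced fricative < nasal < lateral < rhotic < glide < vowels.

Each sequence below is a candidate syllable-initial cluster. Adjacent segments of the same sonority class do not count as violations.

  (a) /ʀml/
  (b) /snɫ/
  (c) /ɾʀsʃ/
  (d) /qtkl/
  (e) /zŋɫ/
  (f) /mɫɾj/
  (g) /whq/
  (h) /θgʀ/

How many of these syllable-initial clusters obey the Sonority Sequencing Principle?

4

(a) /ʀml/: profile 7-5-6 — violates.
(b) /snɫ/: profile 3-5-6 — obeys.
(c) /ɾʀsʃ/: profile 7-7-3-3 — violates.
(d) /qtkl/: profile 1-1-1-6 — obeys.
(e) /zŋɫ/: profile 4-5-6 — obeys.
(f) /mɫɾj/: profile 5-6-7-8 — obeys.
(g) /whq/: profile 8-3-1 — violates.
(h) /θgʀ/: profile 3-2-7 — violates.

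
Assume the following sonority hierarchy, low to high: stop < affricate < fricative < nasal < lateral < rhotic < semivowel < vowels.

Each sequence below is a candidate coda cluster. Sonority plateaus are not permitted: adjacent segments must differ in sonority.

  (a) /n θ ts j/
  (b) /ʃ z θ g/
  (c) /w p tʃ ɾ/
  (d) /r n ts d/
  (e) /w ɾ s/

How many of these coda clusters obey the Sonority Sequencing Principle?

2

(a) sonority 4-3-2-7: ill-formed.
(b) sonority 3-3-3-1: ill-formed.
(c) sonority 7-1-2-6: ill-formed.
(d) sonority 6-4-2-1: well-formed.
(e) sonority 7-6-3: well-formed.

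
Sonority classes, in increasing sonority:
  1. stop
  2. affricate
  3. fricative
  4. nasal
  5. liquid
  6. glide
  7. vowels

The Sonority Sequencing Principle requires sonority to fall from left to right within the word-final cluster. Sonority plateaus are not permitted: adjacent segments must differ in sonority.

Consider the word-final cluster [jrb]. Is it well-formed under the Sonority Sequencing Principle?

yes

/j/ — glide, sonority 6.
/r/ — liquid, sonority 5.
/b/ — stop, sonority 1.
The profile 6-5-1 strictly falls, so the word-final cluster satisfies the SSP.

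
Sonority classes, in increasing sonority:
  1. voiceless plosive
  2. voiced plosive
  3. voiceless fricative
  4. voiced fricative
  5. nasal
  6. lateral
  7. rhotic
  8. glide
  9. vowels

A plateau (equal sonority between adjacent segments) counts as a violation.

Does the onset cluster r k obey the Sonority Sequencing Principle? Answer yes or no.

/r/ — rhotic, sonority 7.
/k/ — voiceless plosive, sonority 1.
The profile is 7-1. Between /r/ (7) and /k/ (1) sonority does not rise, so the cluster violates the SSP.

no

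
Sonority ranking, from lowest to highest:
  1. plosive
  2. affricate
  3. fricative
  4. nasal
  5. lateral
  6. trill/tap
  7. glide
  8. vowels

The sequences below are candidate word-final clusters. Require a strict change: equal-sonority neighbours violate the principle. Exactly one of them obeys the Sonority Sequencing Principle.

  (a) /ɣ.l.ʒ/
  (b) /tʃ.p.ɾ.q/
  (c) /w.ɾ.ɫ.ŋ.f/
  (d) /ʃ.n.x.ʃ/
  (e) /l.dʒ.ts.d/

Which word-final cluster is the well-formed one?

c

(a) 3-5-3 → violates
(b) 2-1-6-1 → violates
(c) 7-6-5-4-3 → obeys
(d) 3-4-3-3 → violates
(e) 5-2-2-1 → violates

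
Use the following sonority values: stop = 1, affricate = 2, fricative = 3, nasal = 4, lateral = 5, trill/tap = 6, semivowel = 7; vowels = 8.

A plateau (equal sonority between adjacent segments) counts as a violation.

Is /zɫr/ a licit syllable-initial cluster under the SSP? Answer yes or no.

yes

/z/ — fricative, sonority 3.
/ɫ/ — lateral, sonority 5.
/r/ — trill/tap, sonority 6.
The profile 3-5-6 strictly rises, so the syllable-initial cluster satisfies the SSP.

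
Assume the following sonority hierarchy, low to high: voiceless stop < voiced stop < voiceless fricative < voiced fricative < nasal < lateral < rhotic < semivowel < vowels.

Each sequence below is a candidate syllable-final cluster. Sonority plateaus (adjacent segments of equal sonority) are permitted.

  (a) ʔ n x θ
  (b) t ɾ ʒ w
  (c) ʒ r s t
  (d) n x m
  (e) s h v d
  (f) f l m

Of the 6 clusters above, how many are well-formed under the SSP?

0

(a) sonority 1-5-3-3: ill-formed.
(b) sonority 1-7-4-8: ill-formed.
(c) sonority 4-7-3-1: ill-formed.
(d) sonority 5-3-5: ill-formed.
(e) sonority 3-3-4-2: ill-formed.
(f) sonority 3-6-5: ill-formed.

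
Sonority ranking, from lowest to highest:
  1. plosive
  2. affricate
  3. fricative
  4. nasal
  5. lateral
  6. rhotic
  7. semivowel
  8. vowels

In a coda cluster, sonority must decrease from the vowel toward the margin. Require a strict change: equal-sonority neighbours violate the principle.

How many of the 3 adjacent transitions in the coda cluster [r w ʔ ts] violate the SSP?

2

/r/ is a rhotic (sonority 6).
/w/ is a semivowel (sonority 7).
/ʔ/ is a plosive (sonority 1).
/ts/ is an affricate (sonority 2).
/r/→/w/: 6→7 (does not fall) — violation.
/w/→/ʔ/: 7→1 (falls) — ok.
/ʔ/→/ts/: 1→2 (does not fall) — violation.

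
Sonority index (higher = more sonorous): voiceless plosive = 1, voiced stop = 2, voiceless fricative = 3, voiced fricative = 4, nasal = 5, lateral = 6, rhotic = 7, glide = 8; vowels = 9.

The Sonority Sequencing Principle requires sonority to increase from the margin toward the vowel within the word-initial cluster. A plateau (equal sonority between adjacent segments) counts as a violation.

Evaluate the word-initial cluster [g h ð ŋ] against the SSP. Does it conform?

/g/ — voiced stop, sonority 2.
/h/ — voiceless fricative, sonority 3.
/ð/ — voiced fricative, sonority 4.
/ŋ/ — nasal, sonority 5.
The profile 2-3-4-5 strictly rises, so the word-initial cluster satisfies the SSP.

yes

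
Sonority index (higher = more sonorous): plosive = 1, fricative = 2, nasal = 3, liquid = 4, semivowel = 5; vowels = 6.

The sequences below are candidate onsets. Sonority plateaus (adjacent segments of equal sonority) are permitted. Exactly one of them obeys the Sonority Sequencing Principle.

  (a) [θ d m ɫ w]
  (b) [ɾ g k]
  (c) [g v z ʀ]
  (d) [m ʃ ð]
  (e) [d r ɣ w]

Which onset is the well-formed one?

(a) sonority 2-1-3-4-5: ill-formed.
(b) sonority 4-1-1: ill-formed.
(c) sonority 1-2-2-4: well-formed.
(d) sonority 3-2-2: ill-formed.
(e) sonority 1-4-2-5: ill-formed.

c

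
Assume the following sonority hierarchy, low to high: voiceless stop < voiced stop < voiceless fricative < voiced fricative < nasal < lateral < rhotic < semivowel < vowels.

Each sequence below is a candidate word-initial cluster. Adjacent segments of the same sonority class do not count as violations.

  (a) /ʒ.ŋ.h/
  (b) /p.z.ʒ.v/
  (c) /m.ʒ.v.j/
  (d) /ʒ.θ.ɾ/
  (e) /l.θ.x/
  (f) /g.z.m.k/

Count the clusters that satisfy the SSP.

1

(a) 4-5-3 → violates
(b) 1-4-4-4 → obeys
(c) 5-4-4-8 → violates
(d) 4-3-7 → violates
(e) 6-3-3 → violates
(f) 2-4-5-1 → violates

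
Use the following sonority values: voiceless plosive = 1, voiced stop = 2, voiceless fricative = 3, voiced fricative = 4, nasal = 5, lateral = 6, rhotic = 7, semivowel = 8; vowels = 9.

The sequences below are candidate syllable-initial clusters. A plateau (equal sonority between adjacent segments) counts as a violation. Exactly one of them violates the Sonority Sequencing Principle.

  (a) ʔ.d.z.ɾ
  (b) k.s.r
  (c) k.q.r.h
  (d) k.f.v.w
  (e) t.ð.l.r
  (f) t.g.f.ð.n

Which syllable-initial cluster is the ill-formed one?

(a) sonority 1-2-4-7: well-formed.
(b) sonority 1-3-7: well-formed.
(c) sonority 1-1-7-3: ill-formed.
(d) sonority 1-3-4-8: well-formed.
(e) sonority 1-4-6-7: well-formed.
(f) sonority 1-2-3-4-5: well-formed.

c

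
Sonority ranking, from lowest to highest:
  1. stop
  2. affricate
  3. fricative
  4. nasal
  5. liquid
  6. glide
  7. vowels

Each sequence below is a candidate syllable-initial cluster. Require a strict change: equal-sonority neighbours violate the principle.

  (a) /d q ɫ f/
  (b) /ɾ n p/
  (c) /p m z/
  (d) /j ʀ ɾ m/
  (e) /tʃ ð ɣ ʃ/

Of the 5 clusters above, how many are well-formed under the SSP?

(a) sonority 1-1-5-3: ill-formed.
(b) sonority 5-4-1: ill-formed.
(c) sonority 1-4-3: ill-formed.
(d) sonority 6-5-5-4: ill-formed.
(e) sonority 2-3-3-3: ill-formed.

0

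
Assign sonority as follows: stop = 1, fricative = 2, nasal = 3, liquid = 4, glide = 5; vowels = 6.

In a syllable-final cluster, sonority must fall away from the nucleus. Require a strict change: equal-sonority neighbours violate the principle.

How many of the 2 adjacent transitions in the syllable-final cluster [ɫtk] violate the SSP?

1

/ɫ/ — liquid, sonority 4.
/t/ — stop, sonority 1.
/k/ — stop, sonority 1.
/ɫ/→/t/: 4→1 (falls) — ok.
/t/→/k/: 1→1 (plateau) — violation.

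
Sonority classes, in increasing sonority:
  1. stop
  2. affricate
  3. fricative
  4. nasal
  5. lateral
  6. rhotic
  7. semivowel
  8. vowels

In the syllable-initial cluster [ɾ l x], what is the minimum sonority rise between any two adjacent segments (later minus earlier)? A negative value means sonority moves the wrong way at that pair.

-2

/ɾ/: rhotic = 6.
/l/: lateral = 5.
/x/: fricative = 3.
/ɾ/→/l/: change -1.
/l/→/x/: change -2.
Minimum = -2.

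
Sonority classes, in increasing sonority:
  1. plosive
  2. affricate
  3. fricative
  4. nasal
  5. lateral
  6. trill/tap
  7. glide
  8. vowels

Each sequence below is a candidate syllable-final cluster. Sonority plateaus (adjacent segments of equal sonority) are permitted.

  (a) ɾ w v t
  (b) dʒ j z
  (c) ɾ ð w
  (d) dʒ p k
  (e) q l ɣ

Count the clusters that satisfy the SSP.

(a) ɾ w v t: profile 6-7-3-1 — violates.
(b) dʒ j z: profile 2-7-3 — violates.
(c) ɾ ð w: profile 6-3-7 — violates.
(d) dʒ p k: profile 2-1-1 — obeys.
(e) q l ɣ: profile 1-5-3 — violates.

1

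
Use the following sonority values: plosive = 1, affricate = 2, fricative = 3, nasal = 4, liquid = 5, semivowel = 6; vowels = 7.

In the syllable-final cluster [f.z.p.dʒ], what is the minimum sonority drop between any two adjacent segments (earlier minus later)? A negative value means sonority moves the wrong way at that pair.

/f/ is a fricative (sonority 3).
/z/ is a fricative (sonority 3).
/p/ is a plosive (sonority 1).
/dʒ/ is an affricate (sonority 2).
/f/→/z/: change +0.
/z/→/p/: change +2.
/p/→/dʒ/: change -1.
Minimum = -1.

-1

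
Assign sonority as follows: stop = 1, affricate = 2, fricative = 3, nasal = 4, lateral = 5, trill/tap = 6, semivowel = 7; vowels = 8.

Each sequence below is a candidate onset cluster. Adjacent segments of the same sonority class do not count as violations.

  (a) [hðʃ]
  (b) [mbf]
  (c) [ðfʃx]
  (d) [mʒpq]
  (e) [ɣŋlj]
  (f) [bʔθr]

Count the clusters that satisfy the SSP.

4

(a) sonority 3-3-3: well-formed.
(b) sonority 4-1-3: ill-formed.
(c) sonority 3-3-3-3: well-formed.
(d) sonority 4-3-1-1: ill-formed.
(e) sonority 3-4-5-7: well-formed.
(f) sonority 1-1-3-6: well-formed.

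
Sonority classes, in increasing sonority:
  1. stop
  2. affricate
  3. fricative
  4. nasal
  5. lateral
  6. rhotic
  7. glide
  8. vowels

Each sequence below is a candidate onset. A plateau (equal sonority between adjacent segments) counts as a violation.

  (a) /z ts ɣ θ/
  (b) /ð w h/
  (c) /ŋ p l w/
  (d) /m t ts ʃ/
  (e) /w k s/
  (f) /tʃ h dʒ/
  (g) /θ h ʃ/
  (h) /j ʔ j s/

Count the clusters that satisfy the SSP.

0

(a) 3-2-3-3 → violates
(b) 3-7-3 → violates
(c) 4-1-5-7 → violates
(d) 4-1-2-3 → violates
(e) 7-1-3 → violates
(f) 2-3-2 → violates
(g) 3-3-3 → violates
(h) 7-1-7-3 → violates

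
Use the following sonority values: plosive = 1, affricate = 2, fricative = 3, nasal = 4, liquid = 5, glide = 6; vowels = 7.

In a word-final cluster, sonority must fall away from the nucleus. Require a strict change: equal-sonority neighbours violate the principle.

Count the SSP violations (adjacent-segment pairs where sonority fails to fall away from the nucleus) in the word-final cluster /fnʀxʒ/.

/f/ is a fricative (sonority 3).
/n/ is a nasal (sonority 4).
/ʀ/ is a liquid (sonority 5).
/x/ is a fricative (sonority 3).
/ʒ/ is a fricative (sonority 3).
/f/→/n/: 3→4 (does not fall) — violation.
/n/→/ʀ/: 4→5 (does not fall) — violation.
/ʀ/→/x/: 5→3 (falls) — ok.
/x/→/ʒ/: 3→3 (plateau) — violation.

3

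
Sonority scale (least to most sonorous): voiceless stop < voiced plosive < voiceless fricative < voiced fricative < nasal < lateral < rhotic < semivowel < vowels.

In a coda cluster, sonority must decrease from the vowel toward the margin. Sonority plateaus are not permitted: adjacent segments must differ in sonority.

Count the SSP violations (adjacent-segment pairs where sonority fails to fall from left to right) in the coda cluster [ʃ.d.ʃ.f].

/ʃ/: voiceless fricative = 3.
/d/: voiced plosive = 2.
/ʃ/: voiceless fricative = 3.
/f/: voiceless fricative = 3.
/ʃ/→/d/: 3→2 (falls) — ok.
/d/→/ʃ/: 2→3 (does not fall) — violation.
/ʃ/→/f/: 3→3 (plateau) — violation.

2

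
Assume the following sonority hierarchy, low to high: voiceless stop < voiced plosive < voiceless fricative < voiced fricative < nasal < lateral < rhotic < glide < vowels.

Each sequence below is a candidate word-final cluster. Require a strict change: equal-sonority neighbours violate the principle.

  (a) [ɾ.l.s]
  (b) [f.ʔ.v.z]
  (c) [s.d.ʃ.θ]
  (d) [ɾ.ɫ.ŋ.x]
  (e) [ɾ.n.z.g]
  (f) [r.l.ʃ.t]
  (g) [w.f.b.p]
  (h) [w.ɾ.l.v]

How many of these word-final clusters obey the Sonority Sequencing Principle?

6

(a) sonority 7-6-3: well-formed.
(b) sonority 3-1-4-4: ill-formed.
(c) sonority 3-2-3-3: ill-formed.
(d) sonority 7-6-5-3: well-formed.
(e) sonority 7-5-4-2: well-formed.
(f) sonority 7-6-3-1: well-formed.
(g) sonority 8-3-2-1: well-formed.
(h) sonority 8-7-6-4: well-formed.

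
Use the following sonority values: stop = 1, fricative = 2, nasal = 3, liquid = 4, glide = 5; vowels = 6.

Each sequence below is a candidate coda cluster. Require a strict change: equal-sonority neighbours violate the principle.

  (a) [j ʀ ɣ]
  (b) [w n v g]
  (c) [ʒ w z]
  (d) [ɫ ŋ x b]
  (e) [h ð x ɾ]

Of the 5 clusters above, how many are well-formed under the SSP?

3

(a) [j ʀ ɣ]: profile 5-4-2 — obeys.
(b) [w n v g]: profile 5-3-2-1 — obeys.
(c) [ʒ w z]: profile 2-5-2 — violates.
(d) [ɫ ŋ x b]: profile 4-3-2-1 — obeys.
(e) [h ð x ɾ]: profile 2-2-2-4 — violates.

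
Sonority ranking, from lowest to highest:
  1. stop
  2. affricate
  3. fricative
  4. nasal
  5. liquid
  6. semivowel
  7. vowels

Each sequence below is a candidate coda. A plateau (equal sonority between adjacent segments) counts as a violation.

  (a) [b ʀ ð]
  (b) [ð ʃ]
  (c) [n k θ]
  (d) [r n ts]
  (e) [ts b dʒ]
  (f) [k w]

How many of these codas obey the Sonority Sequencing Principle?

(a) [b ʀ ð]: profile 1-5-3 — violates.
(b) [ð ʃ]: profile 3-3 — violates.
(c) [n k θ]: profile 4-1-3 — violates.
(d) [r n ts]: profile 5-4-2 — obeys.
(e) [ts b dʒ]: profile 2-1-2 — violates.
(f) [k w]: profile 1-6 — violates.

1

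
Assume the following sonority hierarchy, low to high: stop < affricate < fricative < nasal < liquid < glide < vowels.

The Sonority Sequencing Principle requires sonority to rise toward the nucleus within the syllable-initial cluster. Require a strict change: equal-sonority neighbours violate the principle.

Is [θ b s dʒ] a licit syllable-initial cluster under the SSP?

/θ/ — fricative, sonority 3.
/b/ — stop, sonority 1.
/s/ — fricative, sonority 3.
/dʒ/ — affricate, sonority 2.
The profile is 3-1-3-2. Between /θ/ (3) and /b/ (1) sonority does not rise, so the cluster violates the SSP.

no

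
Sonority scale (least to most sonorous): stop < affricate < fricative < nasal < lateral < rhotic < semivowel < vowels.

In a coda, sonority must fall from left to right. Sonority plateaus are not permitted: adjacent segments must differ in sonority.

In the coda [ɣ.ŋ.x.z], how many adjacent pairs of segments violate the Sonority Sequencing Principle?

2

/ɣ/ is a fricative (sonority 3).
/ŋ/ is a nasal (sonority 4).
/x/ is a fricative (sonority 3).
/z/ is a fricative (sonority 3).
/ɣ/→/ŋ/: 3→4 (does not fall) — violation.
/ŋ/→/x/: 4→3 (falls) — ok.
/x/→/z/: 3→3 (plateau) — violation.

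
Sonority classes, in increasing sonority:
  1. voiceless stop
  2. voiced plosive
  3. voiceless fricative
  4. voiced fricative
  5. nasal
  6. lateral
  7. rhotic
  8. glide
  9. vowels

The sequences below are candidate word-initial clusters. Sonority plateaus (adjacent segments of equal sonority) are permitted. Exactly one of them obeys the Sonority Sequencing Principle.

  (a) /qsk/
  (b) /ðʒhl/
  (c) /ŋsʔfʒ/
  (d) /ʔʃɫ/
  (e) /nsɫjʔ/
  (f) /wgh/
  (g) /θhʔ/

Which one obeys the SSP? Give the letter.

d

(a) 1-3-1 → violates
(b) 4-4-3-6 → violates
(c) 5-3-1-3-4 → violates
(d) 1-3-6 → obeys
(e) 5-3-6-8-1 → violates
(f) 8-2-3 → violates
(g) 3-3-1 → violates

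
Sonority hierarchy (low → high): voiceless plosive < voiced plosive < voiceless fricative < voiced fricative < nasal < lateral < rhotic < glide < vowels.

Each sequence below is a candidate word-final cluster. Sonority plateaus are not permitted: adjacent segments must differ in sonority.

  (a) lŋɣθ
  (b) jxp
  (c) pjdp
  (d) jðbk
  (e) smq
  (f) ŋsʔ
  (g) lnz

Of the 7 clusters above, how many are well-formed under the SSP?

(a) lŋɣθ: profile 6-5-4-3 — obeys.
(b) jxp: profile 8-3-1 — obeys.
(c) pjdp: profile 1-8-2-1 — violates.
(d) jðbk: profile 8-4-2-1 — obeys.
(e) smq: profile 3-5-1 — violates.
(f) ŋsʔ: profile 5-3-1 — obeys.
(g) lnz: profile 6-5-4 — obeys.

5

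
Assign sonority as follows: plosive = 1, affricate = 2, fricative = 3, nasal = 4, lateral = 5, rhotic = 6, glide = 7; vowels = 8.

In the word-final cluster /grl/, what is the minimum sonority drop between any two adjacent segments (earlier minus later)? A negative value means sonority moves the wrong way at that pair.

-5

/g/ — plosive, sonority 1.
/r/ — rhotic, sonority 6.
/l/ — lateral, sonority 5.
/g/→/r/: change -5.
/r/→/l/: change +1.
Minimum = -5.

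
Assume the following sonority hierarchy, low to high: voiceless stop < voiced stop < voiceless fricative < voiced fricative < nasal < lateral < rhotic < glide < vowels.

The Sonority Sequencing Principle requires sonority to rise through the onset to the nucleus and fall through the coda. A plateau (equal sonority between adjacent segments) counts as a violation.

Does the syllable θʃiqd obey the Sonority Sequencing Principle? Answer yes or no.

no

Onset: /θ/ is a voiceless fricative (sonority 3), /ʃ/ is a voiceless fricative (sonority 3); then the nucleus /i/ (sonority 9).
Onset profile 3-3-9 — does not strictly rise throughout.
Coda: /q/ is a voiceless stop (sonority 1), /d/ is a voiced stop (sonority 2).
Coda profile 9-1-2 — does not strictly fall throughout.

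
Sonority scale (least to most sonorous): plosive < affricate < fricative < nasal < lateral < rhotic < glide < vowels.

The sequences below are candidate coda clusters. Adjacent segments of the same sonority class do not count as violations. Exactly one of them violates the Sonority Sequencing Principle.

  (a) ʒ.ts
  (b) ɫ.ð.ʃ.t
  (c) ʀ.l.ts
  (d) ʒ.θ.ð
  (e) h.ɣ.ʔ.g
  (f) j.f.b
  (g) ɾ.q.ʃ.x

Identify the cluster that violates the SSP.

g

(a) ʒ.ts: profile 3-2 — obeys.
(b) ɫ.ð.ʃ.t: profile 5-3-3-1 — obeys.
(c) ʀ.l.ts: profile 6-5-2 — obeys.
(d) ʒ.θ.ð: profile 3-3-3 — obeys.
(e) h.ɣ.ʔ.g: profile 3-3-1-1 — obeys.
(f) j.f.b: profile 7-3-1 — obeys.
(g) ɾ.q.ʃ.x: profile 6-1-3-3 — violates.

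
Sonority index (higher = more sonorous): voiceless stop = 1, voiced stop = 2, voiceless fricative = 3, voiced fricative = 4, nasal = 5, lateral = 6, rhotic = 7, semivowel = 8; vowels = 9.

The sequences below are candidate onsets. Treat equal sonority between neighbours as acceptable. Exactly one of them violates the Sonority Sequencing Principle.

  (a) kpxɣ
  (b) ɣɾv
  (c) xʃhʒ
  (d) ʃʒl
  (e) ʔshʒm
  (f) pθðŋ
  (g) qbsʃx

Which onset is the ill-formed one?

(a) sonority 1-1-3-4: well-formed.
(b) sonority 4-7-4: ill-formed.
(c) sonority 3-3-3-4: well-formed.
(d) sonority 3-4-6: well-formed.
(e) sonority 1-3-3-4-5: well-formed.
(f) sonority 1-3-4-5: well-formed.
(g) sonority 1-2-3-3-3: well-formed.

b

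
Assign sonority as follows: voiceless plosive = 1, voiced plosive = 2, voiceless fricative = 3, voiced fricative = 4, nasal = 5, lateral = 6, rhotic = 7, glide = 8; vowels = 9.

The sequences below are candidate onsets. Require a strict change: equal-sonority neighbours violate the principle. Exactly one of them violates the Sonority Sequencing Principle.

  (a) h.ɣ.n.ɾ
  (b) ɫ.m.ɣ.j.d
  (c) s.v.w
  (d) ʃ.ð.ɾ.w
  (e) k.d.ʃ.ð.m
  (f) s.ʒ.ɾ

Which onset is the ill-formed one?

(a) h.ɣ.n.ɾ: profile 3-4-5-7 — obeys.
(b) ɫ.m.ɣ.j.d: profile 6-5-4-8-2 — violates.
(c) s.v.w: profile 3-4-8 — obeys.
(d) ʃ.ð.ɾ.w: profile 3-4-7-8 — obeys.
(e) k.d.ʃ.ð.m: profile 1-2-3-4-5 — obeys.
(f) s.ʒ.ɾ: profile 3-4-7 — obeys.

b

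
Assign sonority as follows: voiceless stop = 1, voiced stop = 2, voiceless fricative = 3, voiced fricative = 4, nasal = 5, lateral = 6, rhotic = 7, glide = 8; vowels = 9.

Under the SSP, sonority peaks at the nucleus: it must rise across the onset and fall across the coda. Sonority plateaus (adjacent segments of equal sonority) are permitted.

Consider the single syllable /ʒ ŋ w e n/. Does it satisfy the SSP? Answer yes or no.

yes

Onset: /ʒ/ is a voiced fricative (sonority 4), /ŋ/ is a nasal (sonority 5), /w/ is a glide (sonority 8); then the nucleus /e/ (sonority 9).
Onset profile 4-5-8-9 — rises to the nucleus.
Coda: /n/ is a nasal (sonority 5).
Coda profile 9-5 — falls from the nucleus.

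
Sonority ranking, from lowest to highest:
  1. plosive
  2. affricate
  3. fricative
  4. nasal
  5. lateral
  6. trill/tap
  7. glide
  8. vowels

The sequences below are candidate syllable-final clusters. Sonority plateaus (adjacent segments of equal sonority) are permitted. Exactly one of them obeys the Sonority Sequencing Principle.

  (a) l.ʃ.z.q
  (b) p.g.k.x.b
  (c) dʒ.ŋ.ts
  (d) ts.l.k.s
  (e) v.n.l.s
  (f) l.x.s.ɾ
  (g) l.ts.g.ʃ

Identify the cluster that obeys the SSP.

a

(a) 5-3-3-1 → obeys
(b) 1-1-1-3-1 → violates
(c) 2-4-2 → violates
(d) 2-5-1-3 → violates
(e) 3-4-5-3 → violates
(f) 5-3-3-6 → violates
(g) 5-2-1-3 → violates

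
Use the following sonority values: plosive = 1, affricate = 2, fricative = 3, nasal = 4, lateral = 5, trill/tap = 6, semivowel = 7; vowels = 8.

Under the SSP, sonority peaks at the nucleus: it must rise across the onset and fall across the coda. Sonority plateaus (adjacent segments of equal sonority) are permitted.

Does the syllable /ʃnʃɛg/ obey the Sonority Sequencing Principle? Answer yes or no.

Onset: /ʃ/ is a fricative (sonority 3), /n/ is a nasal (sonority 4), /ʃ/ is a fricative (sonority 3); then the nucleus /ɛ/ (sonority 8).
Onset profile 3-4-3-8 — does not rise throughout.
Coda: /g/ is a plosive (sonority 1).
Coda profile 8-1 — falls from the nucleus.

no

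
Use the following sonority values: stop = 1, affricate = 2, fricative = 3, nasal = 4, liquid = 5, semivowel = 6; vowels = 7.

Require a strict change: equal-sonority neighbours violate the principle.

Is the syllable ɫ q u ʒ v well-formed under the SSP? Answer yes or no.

no

Onset: /ɫ/ is a liquid (sonority 5), /q/ is a stop (sonority 1); then the nucleus /u/ (sonority 7).
Onset profile 5-1-7 — does not strictly rise throughout.
Coda: /ʒ/ is a fricative (sonority 3), /v/ is a fricative (sonority 3).
Coda profile 7-3-3 — does not strictly fall throughout.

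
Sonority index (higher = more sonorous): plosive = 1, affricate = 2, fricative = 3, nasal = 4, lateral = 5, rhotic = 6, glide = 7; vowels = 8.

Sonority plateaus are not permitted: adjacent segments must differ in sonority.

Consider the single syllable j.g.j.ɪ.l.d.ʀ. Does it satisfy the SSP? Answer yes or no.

no

Onset: /j/ is a glide (sonority 7), /g/ is a plosive (sonority 1), /j/ is a glide (sonority 7); then the nucleus /ɪ/ (sonority 8).
Onset profile 7-1-7-8 — does not strictly rise throughout.
Coda: /l/ is a lateral (sonority 5), /d/ is a plosive (sonority 1), /ʀ/ is a rhotic (sonority 6).
Coda profile 8-5-1-6 — does not strictly fall throughout.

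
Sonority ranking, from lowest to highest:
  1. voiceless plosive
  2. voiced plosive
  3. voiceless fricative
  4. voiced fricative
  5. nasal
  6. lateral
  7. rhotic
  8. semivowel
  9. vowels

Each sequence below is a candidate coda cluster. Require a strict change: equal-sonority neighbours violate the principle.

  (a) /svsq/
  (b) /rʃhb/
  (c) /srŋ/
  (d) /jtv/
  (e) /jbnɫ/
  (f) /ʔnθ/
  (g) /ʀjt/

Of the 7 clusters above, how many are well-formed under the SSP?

0

(a) 3-4-3-1 → violates
(b) 7-3-3-2 → violates
(c) 3-7-5 → violates
(d) 8-1-4 → violates
(e) 8-2-5-6 → violates
(f) 1-5-3 → violates
(g) 7-8-1 → violates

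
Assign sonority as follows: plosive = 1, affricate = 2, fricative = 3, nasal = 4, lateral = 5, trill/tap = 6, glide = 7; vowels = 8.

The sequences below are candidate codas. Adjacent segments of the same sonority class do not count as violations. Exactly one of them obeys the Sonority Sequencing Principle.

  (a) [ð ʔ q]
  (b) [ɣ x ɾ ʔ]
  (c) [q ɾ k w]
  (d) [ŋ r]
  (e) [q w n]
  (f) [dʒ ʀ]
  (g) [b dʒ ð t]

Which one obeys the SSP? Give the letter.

a

(a) 3-1-1 → obeys
(b) 3-3-6-1 → violates
(c) 1-6-1-7 → violates
(d) 4-6 → violates
(e) 1-7-4 → violates
(f) 2-6 → violates
(g) 1-2-3-1 → violates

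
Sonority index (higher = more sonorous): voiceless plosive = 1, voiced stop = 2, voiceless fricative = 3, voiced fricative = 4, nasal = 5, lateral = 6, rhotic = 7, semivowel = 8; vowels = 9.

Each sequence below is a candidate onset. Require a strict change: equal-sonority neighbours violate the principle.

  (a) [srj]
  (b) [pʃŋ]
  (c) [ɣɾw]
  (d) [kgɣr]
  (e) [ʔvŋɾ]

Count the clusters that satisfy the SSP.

(a) [srj]: profile 3-7-8 — obeys.
(b) [pʃŋ]: profile 1-3-5 — obeys.
(c) [ɣɾw]: profile 4-7-8 — obeys.
(d) [kgɣr]: profile 1-2-4-7 — obeys.
(e) [ʔvŋɾ]: profile 1-4-5-7 — obeys.

5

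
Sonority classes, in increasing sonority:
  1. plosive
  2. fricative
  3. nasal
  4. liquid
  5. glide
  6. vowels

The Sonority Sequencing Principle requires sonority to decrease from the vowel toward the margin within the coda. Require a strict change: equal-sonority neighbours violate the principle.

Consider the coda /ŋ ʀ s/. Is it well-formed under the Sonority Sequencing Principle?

no

/ŋ/ is a nasal (sonority 3).
/ʀ/ is a liquid (sonority 4).
/s/ is a fricative (sonority 2).
The profile is 3-4-2. Between /ŋ/ (3) and /ʀ/ (4) sonority does not fall, so the cluster violates the SSP.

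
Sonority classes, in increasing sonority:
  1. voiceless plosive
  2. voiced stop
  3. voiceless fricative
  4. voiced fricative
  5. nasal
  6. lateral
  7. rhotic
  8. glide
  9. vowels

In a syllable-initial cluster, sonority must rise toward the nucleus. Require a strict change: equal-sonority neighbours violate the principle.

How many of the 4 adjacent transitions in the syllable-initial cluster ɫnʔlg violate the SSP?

/ɫ/ is a lateral (sonority 6).
/n/ is a nasal (sonority 5).
/ʔ/ is a voiceless plosive (sonority 1).
/l/ is a lateral (sonority 6).
/g/ is a voiced stop (sonority 2).
/ɫ/→/n/: 6→5 (does not rise) — violation.
/n/→/ʔ/: 5→1 (does not rise) — violation.
/ʔ/→/l/: 1→6 (rises) — ok.
/l/→/g/: 6→2 (does not rise) — violation.

3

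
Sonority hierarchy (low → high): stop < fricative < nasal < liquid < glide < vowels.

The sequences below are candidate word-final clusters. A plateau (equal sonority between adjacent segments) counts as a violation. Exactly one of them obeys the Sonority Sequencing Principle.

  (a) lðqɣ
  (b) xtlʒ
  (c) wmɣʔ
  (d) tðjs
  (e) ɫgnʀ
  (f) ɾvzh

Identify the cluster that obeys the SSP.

c

(a) sonority 4-2-1-2: ill-formed.
(b) sonority 2-1-4-2: ill-formed.
(c) sonority 5-3-2-1: well-formed.
(d) sonority 1-2-5-2: ill-formed.
(e) sonority 4-1-3-4: ill-formed.
(f) sonority 4-2-2-2: ill-formed.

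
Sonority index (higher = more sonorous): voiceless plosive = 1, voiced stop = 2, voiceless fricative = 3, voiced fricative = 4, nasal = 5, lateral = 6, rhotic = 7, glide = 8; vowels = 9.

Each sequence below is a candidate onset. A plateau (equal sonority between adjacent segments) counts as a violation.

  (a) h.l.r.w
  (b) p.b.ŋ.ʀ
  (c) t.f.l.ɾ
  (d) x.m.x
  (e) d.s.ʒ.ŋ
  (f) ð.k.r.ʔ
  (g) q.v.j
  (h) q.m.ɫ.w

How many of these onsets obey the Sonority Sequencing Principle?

(a) h.l.r.w: profile 3-6-7-8 — obeys.
(b) p.b.ŋ.ʀ: profile 1-2-5-7 — obeys.
(c) t.f.l.ɾ: profile 1-3-6-7 — obeys.
(d) x.m.x: profile 3-5-3 — violates.
(e) d.s.ʒ.ŋ: profile 2-3-4-5 — obeys.
(f) ð.k.r.ʔ: profile 4-1-7-1 — violates.
(g) q.v.j: profile 1-4-8 — obeys.
(h) q.m.ɫ.w: profile 1-5-6-8 — obeys.

6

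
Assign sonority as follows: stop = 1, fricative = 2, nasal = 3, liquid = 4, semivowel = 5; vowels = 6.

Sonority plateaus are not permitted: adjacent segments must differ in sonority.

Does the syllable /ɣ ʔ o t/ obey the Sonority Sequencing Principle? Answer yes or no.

Onset: /ɣ/ is a fricative (sonority 2), /ʔ/ is a stop (sonority 1); then the nucleus /o/ (sonority 6).
Onset profile 2-1-6 — does not strictly rise throughout.
Coda: /t/ is a stop (sonority 1).
Coda profile 6-1 — falls from the nucleus.

no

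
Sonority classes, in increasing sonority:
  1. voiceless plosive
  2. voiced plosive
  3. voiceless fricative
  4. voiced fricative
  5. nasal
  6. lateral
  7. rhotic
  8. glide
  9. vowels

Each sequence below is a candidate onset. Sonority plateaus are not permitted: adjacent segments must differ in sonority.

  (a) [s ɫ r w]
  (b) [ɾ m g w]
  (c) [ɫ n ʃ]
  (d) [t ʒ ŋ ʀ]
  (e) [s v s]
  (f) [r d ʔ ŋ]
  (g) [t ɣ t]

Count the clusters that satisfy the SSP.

(a) sonority 3-6-7-8: well-formed.
(b) sonority 7-5-2-8: ill-formed.
(c) sonority 6-5-3: ill-formed.
(d) sonority 1-4-5-7: well-formed.
(e) sonority 3-4-3: ill-formed.
(f) sonority 7-2-1-5: ill-formed.
(g) sonority 1-4-1: ill-formed.

2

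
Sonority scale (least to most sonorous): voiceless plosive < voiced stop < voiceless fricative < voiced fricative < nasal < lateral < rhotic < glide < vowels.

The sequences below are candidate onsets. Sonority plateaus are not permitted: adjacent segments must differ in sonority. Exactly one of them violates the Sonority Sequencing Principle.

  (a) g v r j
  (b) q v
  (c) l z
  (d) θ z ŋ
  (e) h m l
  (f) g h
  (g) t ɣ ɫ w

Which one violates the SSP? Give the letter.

c

(a) sonority 2-4-7-8: well-formed.
(b) sonority 1-4: well-formed.
(c) sonority 6-4: ill-formed.
(d) sonority 3-4-5: well-formed.
(e) sonority 3-5-6: well-formed.
(f) sonority 2-3: well-formed.
(g) sonority 1-4-6-8: well-formed.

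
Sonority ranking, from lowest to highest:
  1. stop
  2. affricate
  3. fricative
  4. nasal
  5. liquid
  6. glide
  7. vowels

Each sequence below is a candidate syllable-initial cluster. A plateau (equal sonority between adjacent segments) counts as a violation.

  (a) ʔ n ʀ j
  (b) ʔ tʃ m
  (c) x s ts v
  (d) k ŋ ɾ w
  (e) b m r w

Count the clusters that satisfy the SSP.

(a) sonority 1-4-5-6: well-formed.
(b) sonority 1-2-4: well-formed.
(c) sonority 3-3-2-3: ill-formed.
(d) sonority 1-4-5-6: well-formed.
(e) sonority 1-4-5-6: well-formed.

4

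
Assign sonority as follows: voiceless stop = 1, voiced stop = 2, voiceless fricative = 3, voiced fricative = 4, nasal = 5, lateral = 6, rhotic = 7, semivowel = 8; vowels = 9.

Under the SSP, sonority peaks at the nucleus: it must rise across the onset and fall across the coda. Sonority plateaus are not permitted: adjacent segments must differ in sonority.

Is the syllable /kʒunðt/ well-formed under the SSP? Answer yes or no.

Onset: /k/ is a voiceless stop (sonority 1), /ʒ/ is a voiced fricative (sonority 4); then the nucleus /u/ (sonority 9).
Onset profile 1-4-9 — rises to the nucleus.
Coda: /n/ is a nasal (sonority 5), /ð/ is a voiced fricative (sonority 4), /t/ is a voiceless stop (sonority 1).
Coda profile 9-5-4-1 — falls from the nucleus.

yes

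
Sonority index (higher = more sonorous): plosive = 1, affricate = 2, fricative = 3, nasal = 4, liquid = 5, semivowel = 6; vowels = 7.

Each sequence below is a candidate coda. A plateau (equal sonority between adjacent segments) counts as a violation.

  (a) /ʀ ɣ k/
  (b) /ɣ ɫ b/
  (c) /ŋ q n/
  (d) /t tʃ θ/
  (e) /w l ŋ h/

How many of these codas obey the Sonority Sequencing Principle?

(a) 5-3-1 → obeys
(b) 3-5-1 → violates
(c) 4-1-4 → violates
(d) 1-2-3 → violates
(e) 6-5-4-3 → obeys

2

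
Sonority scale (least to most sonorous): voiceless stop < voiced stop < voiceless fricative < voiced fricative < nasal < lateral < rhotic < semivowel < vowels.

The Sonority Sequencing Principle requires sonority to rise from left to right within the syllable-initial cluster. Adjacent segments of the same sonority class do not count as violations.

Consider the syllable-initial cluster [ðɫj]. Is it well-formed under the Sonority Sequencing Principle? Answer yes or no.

/ð/: voiced fricative = 4.
/ɫ/: lateral = 6.
/j/: semivowel = 8.
The profile 4-6-8 strictly rises, so the syllable-initial cluster satisfies the SSP.

yes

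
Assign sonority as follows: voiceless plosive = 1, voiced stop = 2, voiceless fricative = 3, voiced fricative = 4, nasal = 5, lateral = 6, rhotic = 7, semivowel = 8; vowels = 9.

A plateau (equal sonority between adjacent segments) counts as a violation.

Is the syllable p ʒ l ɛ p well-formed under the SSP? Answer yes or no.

yes

Onset: /p/ is a voiceless plosive (sonority 1), /ʒ/ is a voiced fricative (sonority 4), /l/ is a lateral (sonority 6); then the nucleus /ɛ/ (sonority 9).
Onset profile 1-4-6-9 — rises to the nucleus.
Coda: /p/ is a voiceless plosive (sonority 1).
Coda profile 9-1 — falls from the nucleus.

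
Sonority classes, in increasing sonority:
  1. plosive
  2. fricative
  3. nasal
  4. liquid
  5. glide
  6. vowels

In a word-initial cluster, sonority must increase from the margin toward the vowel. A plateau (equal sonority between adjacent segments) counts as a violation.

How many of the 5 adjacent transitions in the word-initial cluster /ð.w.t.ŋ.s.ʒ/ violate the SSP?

3

/ð/ is a fricative (sonority 2).
/w/ is a glide (sonority 5).
/t/ is a plosive (sonority 1).
/ŋ/ is a nasal (sonority 3).
/s/ is a fricative (sonority 2).
/ʒ/ is a fricative (sonority 2).
/ð/→/w/: 2→5 (rises) — ok.
/w/→/t/: 5→1 (does not rise) — violation.
/t/→/ŋ/: 1→3 (rises) — ok.
/ŋ/→/s/: 3→2 (does not rise) — violation.
/s/→/ʒ/: 2→2 (plateau) — violation.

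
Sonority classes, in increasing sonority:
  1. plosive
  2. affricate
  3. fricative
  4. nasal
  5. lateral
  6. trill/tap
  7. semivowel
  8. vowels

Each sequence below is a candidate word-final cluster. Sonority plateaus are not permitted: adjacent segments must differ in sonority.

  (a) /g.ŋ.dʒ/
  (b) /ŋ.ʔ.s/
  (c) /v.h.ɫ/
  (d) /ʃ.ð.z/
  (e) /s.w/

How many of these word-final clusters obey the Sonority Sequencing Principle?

0

(a) /g.ŋ.dʒ/: profile 1-4-2 — violates.
(b) /ŋ.ʔ.s/: profile 4-1-3 — violates.
(c) /v.h.ɫ/: profile 3-3-5 — violates.
(d) /ʃ.ð.z/: profile 3-3-3 — violates.
(e) /s.w/: profile 3-7 — violates.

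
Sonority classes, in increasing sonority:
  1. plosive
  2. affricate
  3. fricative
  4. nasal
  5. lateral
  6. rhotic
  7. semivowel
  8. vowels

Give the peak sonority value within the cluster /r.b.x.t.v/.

6

/r/ — rhotic, sonority 6.
/b/ — plosive, sonority 1.
/x/ — fricative, sonority 3.
/t/ — plosive, sonority 1.
/v/ — fricative, sonority 3.
The maximum is 6.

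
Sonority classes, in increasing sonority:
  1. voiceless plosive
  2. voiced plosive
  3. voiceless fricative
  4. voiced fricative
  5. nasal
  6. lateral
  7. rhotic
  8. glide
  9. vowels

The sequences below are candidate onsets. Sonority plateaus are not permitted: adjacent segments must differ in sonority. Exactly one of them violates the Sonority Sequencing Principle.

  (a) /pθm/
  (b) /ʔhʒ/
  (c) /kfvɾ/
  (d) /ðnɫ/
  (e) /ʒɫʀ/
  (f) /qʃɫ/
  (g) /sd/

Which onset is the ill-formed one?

g

(a) sonority 1-3-5: well-formed.
(b) sonority 1-3-4: well-formed.
(c) sonority 1-3-4-7: well-formed.
(d) sonority 4-5-6: well-formed.
(e) sonority 4-6-7: well-formed.
(f) sonority 1-3-6: well-formed.
(g) sonority 3-2: ill-formed.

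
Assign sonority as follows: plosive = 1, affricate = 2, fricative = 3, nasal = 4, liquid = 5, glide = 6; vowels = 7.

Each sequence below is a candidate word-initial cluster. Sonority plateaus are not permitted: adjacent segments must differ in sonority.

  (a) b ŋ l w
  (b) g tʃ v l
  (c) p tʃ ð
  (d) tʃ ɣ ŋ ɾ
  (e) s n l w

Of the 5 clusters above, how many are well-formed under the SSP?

(a) sonority 1-4-5-6: well-formed.
(b) sonority 1-2-3-5: well-formed.
(c) sonority 1-2-3: well-formed.
(d) sonority 2-3-4-5: well-formed.
(e) sonority 3-4-5-6: well-formed.

5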